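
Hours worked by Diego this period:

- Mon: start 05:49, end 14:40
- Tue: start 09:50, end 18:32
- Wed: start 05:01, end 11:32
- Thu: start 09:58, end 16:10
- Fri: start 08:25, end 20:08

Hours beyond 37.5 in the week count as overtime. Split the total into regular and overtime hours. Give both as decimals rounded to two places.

Regular 37.50 hours, overtime 4.48 hours

Mon: 05:49–14:40 = 8 h 51 min
Tue: 09:50–18:32 = 8 h 42 min
Wed: 05:01–11:32 = 6 h 31 min
Thu: 09:58–16:10 = 6 h 12 min
Fri: 08:25–20:08 = 11 h 43 min
Total worked: 41 h 59 min = 41.98 h.
Threshold 37.5 h → overtime 4 h 29 min, regular 37 h 30 min.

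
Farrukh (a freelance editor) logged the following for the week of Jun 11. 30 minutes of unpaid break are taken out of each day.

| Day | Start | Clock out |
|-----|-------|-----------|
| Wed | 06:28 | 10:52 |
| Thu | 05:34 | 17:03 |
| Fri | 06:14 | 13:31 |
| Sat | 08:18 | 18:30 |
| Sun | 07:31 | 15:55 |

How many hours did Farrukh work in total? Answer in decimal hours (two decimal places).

39.27 hours

Wed: 06:28–10:52 = 4 h 24 min; less 30 min break → 3 h 54 min
Thu: 05:34–17:03 = 11 h 29 min; less 30 min break → 10 h 59 min
Fri: 06:14–13:31 = 7 h 17 min; less 30 min break → 6 h 47 min
Sat: 08:18–18:30 = 10 h 12 min; less 30 min break → 9 h 42 min
Sun: 07:31–15:55 = 8 h 24 min; less 30 min break → 7 h 54 min
Total: 3 h 54 min + 10 h 59 min + 6 h 47 min + 9 h 42 min + 7 h 54 min = 39 h 16 min.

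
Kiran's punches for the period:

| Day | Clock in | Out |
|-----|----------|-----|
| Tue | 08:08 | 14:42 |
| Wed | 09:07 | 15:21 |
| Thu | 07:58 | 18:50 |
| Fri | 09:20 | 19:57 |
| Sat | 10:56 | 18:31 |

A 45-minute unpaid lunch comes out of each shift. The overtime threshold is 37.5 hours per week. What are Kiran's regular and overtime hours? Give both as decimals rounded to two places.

Tue: 08:08–14:42 = 6 h 34 min; less 45 min break → 5 h 49 min
Wed: 09:07–15:21 = 6 h 14 min; less 45 min break → 5 h 29 min
Thu: 07:58–18:50 = 10 h 52 min; less 45 min break → 10 h 7 min
Fri: 09:20–19:57 = 10 h 37 min; less 45 min break → 9 h 52 min
Sat: 10:56–18:31 = 7 h 35 min; less 45 min break → 6 h 50 min
Total worked: 38 h 7 min = 38.12 h.
Threshold 37.5 h → overtime 0 h 37 min, regular 37 h 30 min.

Regular 37.50 hours, overtime 0.62 hours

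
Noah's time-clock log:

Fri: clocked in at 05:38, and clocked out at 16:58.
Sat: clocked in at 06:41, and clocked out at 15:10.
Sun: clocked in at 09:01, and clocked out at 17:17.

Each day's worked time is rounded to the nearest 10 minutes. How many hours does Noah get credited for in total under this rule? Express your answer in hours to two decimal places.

28.17 hours

Fri: 05:38–16:58 = 11 h 20 min → rounds to 11 h 20 min
Sat: 06:41–15:10 = 8 h 29 min → rounds to 8 h 30 min
Sun: 09:01–17:17 = 8 h 16 min → rounds to 8 h 20 min
Total credited: 28 h 10 min.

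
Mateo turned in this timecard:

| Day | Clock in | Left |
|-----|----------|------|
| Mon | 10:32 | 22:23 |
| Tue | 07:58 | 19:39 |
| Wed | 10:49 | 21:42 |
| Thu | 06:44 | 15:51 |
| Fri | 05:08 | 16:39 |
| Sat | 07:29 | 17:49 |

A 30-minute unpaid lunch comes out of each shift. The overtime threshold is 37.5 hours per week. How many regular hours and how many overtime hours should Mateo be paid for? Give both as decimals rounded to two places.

Regular 37.50 hours, overtime 24.88 hours

Mon: 10:32–22:23 = 11 h 51 min; less 30 min break → 11 h 21 min
Tue: 07:58–19:39 = 11 h 41 min; less 30 min break → 11 h 11 min
Wed: 10:49–21:42 = 10 h 53 min; less 30 min break → 10 h 23 min
Thu: 06:44–15:51 = 9 h 7 min; less 30 min break → 8 h 37 min
Fri: 05:08–16:39 = 11 h 31 min; less 30 min break → 11 h 1 min
Sat: 07:29–17:49 = 10 h 20 min; less 30 min break → 9 h 50 min
Total worked: 62 h 23 min = 62.38 h.
Threshold 37.5 h → overtime 24 h 53 min, regular 37 h 30 min.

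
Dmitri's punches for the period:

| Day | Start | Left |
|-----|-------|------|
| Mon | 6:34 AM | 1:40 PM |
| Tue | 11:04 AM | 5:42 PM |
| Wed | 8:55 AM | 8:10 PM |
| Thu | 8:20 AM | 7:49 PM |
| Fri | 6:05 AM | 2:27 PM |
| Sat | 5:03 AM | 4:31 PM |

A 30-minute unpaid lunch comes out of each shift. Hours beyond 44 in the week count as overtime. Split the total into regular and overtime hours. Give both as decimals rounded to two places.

Regular 44.00 hours, overtime 9.30 hours

Mon: 6:34 AM–1:40 PM = 7 h 6 min; less 30 min break → 6 h 36 min
Tue: 11:04 AM–5:42 PM = 6 h 38 min; less 30 min break → 6 h 8 min
Wed: 8:55 AM–8:10 PM = 11 h 15 min; less 30 min break → 10 h 45 min
Thu: 8:20 AM–7:49 PM = 11 h 29 min; less 30 min break → 10 h 59 min
Fri: 6:05 AM–2:27 PM = 8 h 22 min; less 30 min break → 7 h 52 min
Sat: 5:03 AM–4:31 PM = 11 h 28 min; less 30 min break → 10 h 58 min
Total worked: 53 h 18 min = 53.30 h.
Threshold 44 h → overtime 9 h 18 min, regular 44 h 0 min.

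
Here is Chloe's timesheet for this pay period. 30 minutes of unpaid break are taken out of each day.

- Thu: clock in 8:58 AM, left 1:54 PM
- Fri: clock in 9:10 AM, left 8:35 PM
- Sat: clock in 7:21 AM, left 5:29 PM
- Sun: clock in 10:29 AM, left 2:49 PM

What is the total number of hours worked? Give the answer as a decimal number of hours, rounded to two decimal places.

28.82 hours

Thu: 8:58 AM–1:54 PM = 4 h 56 min; less 30 min break → 4 h 26 min
Fri: 9:10 AM–8:35 PM = 11 h 25 min; less 30 min break → 10 h 55 min
Sat: 7:21 AM–5:29 PM = 10 h 8 min; less 30 min break → 9 h 38 min
Sun: 10:29 AM–2:49 PM = 4 h 20 min; less 30 min break → 3 h 50 min
Total: 4 h 26 min + 10 h 55 min + 9 h 38 min + 3 h 50 min = 28 h 49 min.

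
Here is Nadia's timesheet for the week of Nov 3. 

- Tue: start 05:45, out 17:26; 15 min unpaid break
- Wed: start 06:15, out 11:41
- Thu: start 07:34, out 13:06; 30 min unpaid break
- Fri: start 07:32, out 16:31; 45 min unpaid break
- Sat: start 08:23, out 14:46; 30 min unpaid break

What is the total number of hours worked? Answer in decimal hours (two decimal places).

36.02 hours

Tue: 05:45–17:26 = 11 h 41 min; less 15 min break → 11 h 26 min
Wed: 06:15–11:41 = 5 h 26 min
Thu: 07:34–13:06 = 5 h 32 min; less 30 min break → 5 h 2 min
Fri: 07:32–16:31 = 8 h 59 min; less 45 min break → 8 h 14 min
Sat: 08:23–14:46 = 6 h 23 min; less 30 min break → 5 h 53 min
Total: 11 h 26 min + 5 h 26 min + 5 h 2 min + 8 h 14 min + 5 h 53 min = 36 h 1 min.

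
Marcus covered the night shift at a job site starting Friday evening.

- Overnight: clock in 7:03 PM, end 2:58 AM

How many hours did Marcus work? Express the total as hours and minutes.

Overnight: 7:03 PM → midnight = 4 h 57 min; midnight → 2:58 AM = 2 h 58 min; span 7 h 55 min

7 h 55 min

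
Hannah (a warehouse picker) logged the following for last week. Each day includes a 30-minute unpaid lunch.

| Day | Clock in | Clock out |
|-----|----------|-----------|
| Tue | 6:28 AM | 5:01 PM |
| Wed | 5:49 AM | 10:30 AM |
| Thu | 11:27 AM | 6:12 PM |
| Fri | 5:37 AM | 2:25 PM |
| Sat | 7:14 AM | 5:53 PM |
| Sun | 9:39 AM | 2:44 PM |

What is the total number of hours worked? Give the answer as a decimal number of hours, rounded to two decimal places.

Tue: 6:28 AM–5:01 PM = 10 h 33 min; less 30 min break → 10 h 3 min
Wed: 5:49 AM–10:30 AM = 4 h 41 min; less 30 min break → 4 h 11 min
Thu: 11:27 AM–6:12 PM = 6 h 45 min; less 30 min break → 6 h 15 min
Fri: 5:37 AM–2:25 PM = 8 h 48 min; less 30 min break → 8 h 18 min
Sat: 7:14 AM–5:53 PM = 10 h 39 min; less 30 min break → 10 h 9 min
Sun: 9:39 AM–2:44 PM = 5 h 5 min; less 30 min break → 4 h 35 min
Total: 10 h 3 min + 4 h 11 min + 6 h 15 min + 8 h 18 min + 10 h 9 min + 4 h 35 min = 43 h 31 min.

43.52 hours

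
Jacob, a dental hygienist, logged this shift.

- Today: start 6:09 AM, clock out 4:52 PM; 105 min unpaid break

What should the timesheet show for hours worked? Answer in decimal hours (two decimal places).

8.97 hours

Today: 6:09 AM–4:52 PM = 10 h 43 min; less 105 min break → 8 h 58 min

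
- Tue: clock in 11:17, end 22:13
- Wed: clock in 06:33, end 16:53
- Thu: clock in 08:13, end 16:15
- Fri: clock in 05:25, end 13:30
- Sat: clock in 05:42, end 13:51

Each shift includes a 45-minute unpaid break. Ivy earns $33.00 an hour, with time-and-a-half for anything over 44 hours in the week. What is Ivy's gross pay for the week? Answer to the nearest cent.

Tue: 11:17–22:13 = 10 h 56 min; less 45 min break → 10 h 11 min
Wed: 06:33–16:53 = 10 h 20 min; less 45 min break → 9 h 35 min
Thu: 08:13–16:15 = 8 h 2 min; less 45 min break → 7 h 17 min
Fri: 05:25–13:30 = 8 h 5 min; less 45 min break → 7 h 20 min
Sat: 05:42–13:51 = 8 h 9 min; less 45 min break → 7 h 24 min
Total worked: 41 h 47 min = 2507 min.
Regular 41 h 47 min = 2507 min at $33.00/h; overtime 0 h 0 min = 0 min at $49.50/h.
Pay = (2507 × $33.00 + 0 × $49.50) ÷ 60 = $1378.85.

$1378.85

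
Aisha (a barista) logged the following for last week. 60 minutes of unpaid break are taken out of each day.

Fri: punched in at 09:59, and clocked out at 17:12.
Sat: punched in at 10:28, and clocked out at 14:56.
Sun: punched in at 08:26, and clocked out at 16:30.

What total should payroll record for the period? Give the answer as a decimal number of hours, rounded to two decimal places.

Fri: 09:59–17:12 = 7 h 13 min; less 60 min break → 6 h 13 min
Sat: 10:28–14:56 = 4 h 28 min; less 60 min break → 3 h 28 min
Sun: 08:26–16:30 = 8 h 4 min; less 60 min break → 7 h 4 min
Total: 6 h 13 min + 3 h 28 min + 7 h 4 min = 16 h 45 min.

16.75 hours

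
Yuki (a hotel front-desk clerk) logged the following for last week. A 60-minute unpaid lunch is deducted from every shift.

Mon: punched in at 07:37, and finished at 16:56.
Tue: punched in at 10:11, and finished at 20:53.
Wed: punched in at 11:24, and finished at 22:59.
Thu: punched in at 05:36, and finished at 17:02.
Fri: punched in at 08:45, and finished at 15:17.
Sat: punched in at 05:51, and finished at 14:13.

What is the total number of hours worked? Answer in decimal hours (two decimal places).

Mon: 07:37–16:56 = 9 h 19 min; less 60 min break → 8 h 19 min
Tue: 10:11–20:53 = 10 h 42 min; less 60 min break → 9 h 42 min
Wed: 11:24–22:59 = 11 h 35 min; less 60 min break → 10 h 35 min
Thu: 05:36–17:02 = 11 h 26 min; less 60 min break → 10 h 26 min
Fri: 08:45–15:17 = 6 h 32 min; less 60 min break → 5 h 32 min
Sat: 05:51–14:13 = 8 h 22 min; less 60 min break → 7 h 22 min
Total: 8 h 19 min + 9 h 42 min + 10 h 35 min + 10 h 26 min + 5 h 32 min + 7 h 22 min = 51 h 56 min.

51.93 hours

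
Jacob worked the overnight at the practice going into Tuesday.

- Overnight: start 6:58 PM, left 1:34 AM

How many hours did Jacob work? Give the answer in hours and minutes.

Overnight: 6:58 PM → midnight = 5 h 2 min; midnight → 1:34 AM = 1 h 34 min; span 6 h 36 min

6 h 36 min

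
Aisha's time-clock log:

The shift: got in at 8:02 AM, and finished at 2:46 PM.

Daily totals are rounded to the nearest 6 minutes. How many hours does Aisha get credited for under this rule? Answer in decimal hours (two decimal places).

6.70 hours

The shift: 8:02 AM–2:46 PM = 6 h 44 min → rounds to 6 h 42 min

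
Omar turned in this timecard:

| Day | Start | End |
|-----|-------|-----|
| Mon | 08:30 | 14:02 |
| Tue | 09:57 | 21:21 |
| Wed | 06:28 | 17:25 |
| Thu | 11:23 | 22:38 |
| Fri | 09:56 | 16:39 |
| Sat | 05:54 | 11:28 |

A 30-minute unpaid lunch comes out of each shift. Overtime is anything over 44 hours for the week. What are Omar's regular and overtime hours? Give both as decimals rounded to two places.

Regular 44.00 hours, overtime 4.42 hours

Mon: 08:30–14:02 = 5 h 32 min; less 30 min break → 5 h 2 min
Tue: 09:57–21:21 = 11 h 24 min; less 30 min break → 10 h 54 min
Wed: 06:28–17:25 = 10 h 57 min; less 30 min break → 10 h 27 min
Thu: 11:23–22:38 = 11 h 15 min; less 30 min break → 10 h 45 min
Fri: 09:56–16:39 = 6 h 43 min; less 30 min break → 6 h 13 min
Sat: 05:54–11:28 = 5 h 34 min; less 30 min break → 5 h 4 min
Total worked: 48 h 25 min = 48.42 h.
Threshold 44 h → overtime 4 h 25 min, regular 44 h 0 min.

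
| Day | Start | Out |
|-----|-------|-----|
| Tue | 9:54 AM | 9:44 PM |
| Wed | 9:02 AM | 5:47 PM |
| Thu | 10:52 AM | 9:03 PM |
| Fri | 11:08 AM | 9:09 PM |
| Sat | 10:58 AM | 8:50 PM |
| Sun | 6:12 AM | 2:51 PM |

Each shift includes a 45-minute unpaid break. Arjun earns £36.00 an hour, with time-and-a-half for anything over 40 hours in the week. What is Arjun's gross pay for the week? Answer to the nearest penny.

£2239.20

Tue: 9:54 AM–9:44 PM = 11 h 50 min; less 45 min break → 11 h 5 min
Wed: 9:02 AM–5:47 PM = 8 h 45 min; less 45 min break → 8 h 0 min
Thu: 10:52 AM–9:03 PM = 10 h 11 min; less 45 min break → 9 h 26 min
Fri: 11:08 AM–9:09 PM = 10 h 1 min; less 45 min break → 9 h 16 min
Sat: 10:58 AM–8:50 PM = 9 h 52 min; less 45 min break → 9 h 7 min
Sun: 6:12 AM–2:51 PM = 8 h 39 min; less 45 min break → 7 h 54 min
Total worked: 54 h 48 min = 3288 min.
Regular 40 h 0 min = 2400 min at £36.00/h; overtime 14 h 48 min = 888 min at £54.00/h.
Pay = (2400 × £36.00 + 888 × £54.00) ÷ 60 = £2239.20.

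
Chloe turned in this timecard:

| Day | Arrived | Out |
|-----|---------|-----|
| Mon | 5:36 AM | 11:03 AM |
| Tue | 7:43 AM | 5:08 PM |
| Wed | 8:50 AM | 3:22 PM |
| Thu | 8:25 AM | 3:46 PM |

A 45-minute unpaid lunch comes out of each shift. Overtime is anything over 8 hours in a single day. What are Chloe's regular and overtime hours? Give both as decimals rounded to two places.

Mon: 5:36 AM–11:03 AM = 5 h 27 min; less 45 min break → 4 h 42 min
Tue: 7:43 AM–5:08 PM = 9 h 25 min; less 45 min break → 8 h 40 min
Wed: 8:50 AM–3:22 PM = 6 h 32 min; less 45 min break → 5 h 47 min
Thu: 8:25 AM–3:46 PM = 7 h 21 min; less 45 min break → 6 h 36 min
Mon reg 4 h 42 min / OT 0 h 0 min; Tue reg 8 h 0 min / OT 0 h 40 min; Wed reg 5 h 47 min / OT 0 h 0 min; Thu reg 6 h 36 min / OT 0 h 0 min.
Totals: regular 25 h 5 min, overtime 0 h 40 min.

Regular 25.08 hours, overtime 0.67 hours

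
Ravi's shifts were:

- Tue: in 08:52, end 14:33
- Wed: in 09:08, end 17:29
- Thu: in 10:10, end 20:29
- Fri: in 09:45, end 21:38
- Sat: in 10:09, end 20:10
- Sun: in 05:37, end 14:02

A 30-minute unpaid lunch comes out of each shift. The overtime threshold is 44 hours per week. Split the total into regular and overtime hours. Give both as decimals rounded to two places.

Tue: 08:52–14:33 = 5 h 41 min; less 30 min break → 5 h 11 min
Wed: 09:08–17:29 = 8 h 21 min; less 30 min break → 7 h 51 min
Thu: 10:10–20:29 = 10 h 19 min; less 30 min break → 9 h 49 min
Fri: 09:45–21:38 = 11 h 53 min; less 30 min break → 11 h 23 min
Sat: 10:09–20:10 = 10 h 1 min; less 30 min break → 9 h 31 min
Sun: 05:37–14:02 = 8 h 25 min; less 30 min break → 7 h 55 min
Total worked: 51 h 40 min = 51.67 h.
Threshold 44 h → overtime 7 h 40 min, regular 44 h 0 min.

Regular 44.00 hours, overtime 7.67 hours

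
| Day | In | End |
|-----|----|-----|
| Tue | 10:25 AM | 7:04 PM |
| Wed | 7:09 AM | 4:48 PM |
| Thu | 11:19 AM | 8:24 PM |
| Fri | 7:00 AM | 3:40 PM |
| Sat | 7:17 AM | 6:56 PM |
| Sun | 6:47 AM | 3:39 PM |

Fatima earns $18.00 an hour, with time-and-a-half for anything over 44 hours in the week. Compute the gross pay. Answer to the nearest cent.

Tue: 10:25 AM–7:04 PM = 8 h 39 min
Wed: 7:09 AM–4:48 PM = 9 h 39 min
Thu: 11:19 AM–8:24 PM = 9 h 5 min
Fri: 7:00 AM–3:40 PM = 8 h 40 min
Sat: 7:17 AM–6:56 PM = 11 h 39 min
Sun: 6:47 AM–3:39 PM = 8 h 52 min
Total worked: 56 h 34 min = 3394 min.
Regular 44 h 0 min = 2640 min at $18.00/h; overtime 12 h 34 min = 754 min at $27.00/h.
Pay = (2640 × $18.00 + 754 × $27.00) ÷ 60 = $1131.30.

$1131.30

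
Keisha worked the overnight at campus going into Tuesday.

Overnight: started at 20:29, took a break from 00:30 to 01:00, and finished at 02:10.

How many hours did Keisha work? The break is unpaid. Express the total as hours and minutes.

Overnight: 20:29 → midnight = 3 h 31 min; midnight → 02:10 = 2 h 10 min; span 5 h 41 min; less 30 min break → 5 h 11 min

5 h 11 min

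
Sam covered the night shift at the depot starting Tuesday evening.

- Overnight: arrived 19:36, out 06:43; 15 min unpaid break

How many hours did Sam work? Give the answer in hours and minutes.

10 h 52 min

Overnight: 19:36 → midnight = 4 h 24 min; midnight → 06:43 = 6 h 43 min; span 11 h 7 min; less 15 min break → 10 h 52 min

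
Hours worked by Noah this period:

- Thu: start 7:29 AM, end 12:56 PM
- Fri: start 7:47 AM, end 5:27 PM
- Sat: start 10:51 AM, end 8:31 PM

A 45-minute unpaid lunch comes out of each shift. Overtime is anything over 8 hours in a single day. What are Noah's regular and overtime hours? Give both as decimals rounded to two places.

Regular 20.70 hours, overtime 1.83 hours

Thu: 7:29 AM–12:56 PM = 5 h 27 min; less 45 min break → 4 h 42 min
Fri: 7:47 AM–5:27 PM = 9 h 40 min; less 45 min break → 8 h 55 min
Sat: 10:51 AM–8:31 PM = 9 h 40 min; less 45 min break → 8 h 55 min
Thu reg 4 h 42 min / OT 0 h 0 min; Fri reg 8 h 0 min / OT 0 h 55 min; Sat reg 8 h 0 min / OT 0 h 55 min.
Totals: regular 20 h 42 min, overtime 1 h 50 min.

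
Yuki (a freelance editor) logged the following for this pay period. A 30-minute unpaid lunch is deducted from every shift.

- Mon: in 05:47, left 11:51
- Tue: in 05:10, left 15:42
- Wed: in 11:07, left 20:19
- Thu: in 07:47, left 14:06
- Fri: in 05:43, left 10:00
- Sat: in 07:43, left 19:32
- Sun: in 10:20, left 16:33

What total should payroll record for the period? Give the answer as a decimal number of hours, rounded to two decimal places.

50.93 hours

Mon: 05:47–11:51 = 6 h 4 min; less 30 min break → 5 h 34 min
Tue: 05:10–15:42 = 10 h 32 min; less 30 min break → 10 h 2 min
Wed: 11:07–20:19 = 9 h 12 min; less 30 min break → 8 h 42 min
Thu: 07:47–14:06 = 6 h 19 min; less 30 min break → 5 h 49 min
Fri: 05:43–10:00 = 4 h 17 min; less 30 min break → 3 h 47 min
Sat: 07:43–19:32 = 11 h 49 min; less 30 min break → 11 h 19 min
Sun: 10:20–16:33 = 6 h 13 min; less 30 min break → 5 h 43 min
Total: 5 h 34 min + 10 h 2 min + 8 h 42 min + 5 h 49 min + 3 h 47 min + 11 h 19 min + 5 h 43 min = 50 h 56 min.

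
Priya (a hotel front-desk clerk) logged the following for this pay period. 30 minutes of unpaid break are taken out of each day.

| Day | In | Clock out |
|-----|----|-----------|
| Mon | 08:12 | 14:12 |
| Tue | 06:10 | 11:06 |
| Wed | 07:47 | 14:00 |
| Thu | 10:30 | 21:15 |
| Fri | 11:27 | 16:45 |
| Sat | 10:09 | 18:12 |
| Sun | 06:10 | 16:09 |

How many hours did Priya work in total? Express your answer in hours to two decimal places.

Mon: 08:12–14:12 = 6 h 0 min; less 30 min break → 5 h 30 min
Tue: 06:10–11:06 = 4 h 56 min; less 30 min break → 4 h 26 min
Wed: 07:47–14:00 = 6 h 13 min; less 30 min break → 5 h 43 min
Thu: 10:30–21:15 = 10 h 45 min; less 30 min break → 10 h 15 min
Fri: 11:27–16:45 = 5 h 18 min; less 30 min break → 4 h 48 min
Sat: 10:09–18:12 = 8 h 3 min; less 30 min break → 7 h 33 min
Sun: 06:10–16:09 = 9 h 59 min; less 30 min break → 9 h 29 min
Total: 5 h 30 min + 4 h 26 min + 5 h 43 min + 10 h 15 min + 4 h 48 min + 7 h 33 min + 9 h 29 min = 47 h 44 min.

47.73 hours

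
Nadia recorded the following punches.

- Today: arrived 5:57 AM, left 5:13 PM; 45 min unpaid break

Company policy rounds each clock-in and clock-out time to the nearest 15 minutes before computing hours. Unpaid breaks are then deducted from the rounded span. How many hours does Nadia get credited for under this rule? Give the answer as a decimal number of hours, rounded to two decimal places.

10.50 hours

Today: in 5:57 AM→6:00 AM, out 5:13 PM→5:15 PM; 11 h 15 min − 45 min = 10 h 30 min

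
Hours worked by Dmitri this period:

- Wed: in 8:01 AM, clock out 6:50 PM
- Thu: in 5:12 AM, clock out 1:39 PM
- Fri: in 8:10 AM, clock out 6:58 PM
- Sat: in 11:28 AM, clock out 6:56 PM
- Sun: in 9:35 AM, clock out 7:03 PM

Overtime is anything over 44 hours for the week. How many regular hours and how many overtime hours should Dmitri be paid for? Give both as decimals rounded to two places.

Regular 44.00 hours, overtime 3.00 hours

Wed: 8:01 AM–6:50 PM = 10 h 49 min
Thu: 5:12 AM–1:39 PM = 8 h 27 min
Fri: 8:10 AM–6:58 PM = 10 h 48 min
Sat: 11:28 AM–6:56 PM = 7 h 28 min
Sun: 9:35 AM–7:03 PM = 9 h 28 min
Total worked: 47 h 0 min = 47.00 h.
Threshold 44 h → overtime 3 h 0 min, regular 44 h 0 min.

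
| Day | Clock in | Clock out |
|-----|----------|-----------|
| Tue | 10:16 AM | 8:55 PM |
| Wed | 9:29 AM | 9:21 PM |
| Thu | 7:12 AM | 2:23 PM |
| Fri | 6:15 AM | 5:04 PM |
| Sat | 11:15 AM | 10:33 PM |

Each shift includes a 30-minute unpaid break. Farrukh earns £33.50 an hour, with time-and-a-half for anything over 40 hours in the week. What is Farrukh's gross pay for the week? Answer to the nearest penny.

Tue: 10:16 AM–8:55 PM = 10 h 39 min; less 30 min break → 10 h 9 min
Wed: 9:29 AM–9:21 PM = 11 h 52 min; less 30 min break → 11 h 22 min
Thu: 7:12 AM–2:23 PM = 7 h 11 min; less 30 min break → 6 h 41 min
Fri: 6:15 AM–5:04 PM = 10 h 49 min; less 30 min break → 10 h 19 min
Sat: 11:15 AM–10:33 PM = 11 h 18 min; less 30 min break → 10 h 48 min
Total worked: 49 h 19 min = 2959 min.
Regular 40 h 0 min = 2400 min at £33.50/h; overtime 9 h 19 min = 559 min at £50.25/h.
Pay = (2400 × £33.50 + 559 × £50.25) ÷ 60 = £1808.16.

£1808.16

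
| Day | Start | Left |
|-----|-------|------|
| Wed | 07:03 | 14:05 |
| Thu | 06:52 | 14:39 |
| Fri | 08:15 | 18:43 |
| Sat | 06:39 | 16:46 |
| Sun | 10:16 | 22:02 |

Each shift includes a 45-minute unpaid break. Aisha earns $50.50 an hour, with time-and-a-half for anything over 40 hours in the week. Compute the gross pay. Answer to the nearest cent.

Wed: 07:03–14:05 = 7 h 2 min; less 45 min break → 6 h 17 min
Thu: 06:52–14:39 = 7 h 47 min; less 45 min break → 7 h 2 min
Fri: 08:15–18:43 = 10 h 28 min; less 45 min break → 9 h 43 min
Sat: 06:39–16:46 = 10 h 7 min; less 45 min break → 9 h 22 min
Sun: 10:16–22:02 = 11 h 46 min; less 45 min break → 11 h 1 min
Total worked: 43 h 25 min = 2605 min.
Regular 40 h 0 min = 2400 min at $50.50/h; overtime 3 h 25 min = 205 min at $75.75/h.
Pay = (2400 × $50.50 + 205 × $75.75) ÷ 60 = $2278.81.

$2278.81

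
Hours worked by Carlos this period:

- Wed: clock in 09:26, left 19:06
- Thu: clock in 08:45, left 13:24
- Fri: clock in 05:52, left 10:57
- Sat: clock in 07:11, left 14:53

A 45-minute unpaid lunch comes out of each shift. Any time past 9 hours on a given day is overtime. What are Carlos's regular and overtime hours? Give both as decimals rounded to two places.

Wed: 09:26–19:06 = 9 h 40 min; less 45 min break → 8 h 55 min
Thu: 08:45–13:24 = 4 h 39 min; less 45 min break → 3 h 54 min
Fri: 05:52–10:57 = 5 h 5 min; less 45 min break → 4 h 20 min
Sat: 07:11–14:53 = 7 h 42 min; less 45 min break → 6 h 57 min
Wed reg 8 h 55 min / OT 0 h 0 min; Thu reg 3 h 54 min / OT 0 h 0 min; Fri reg 4 h 20 min / OT 0 h 0 min; Sat reg 6 h 57 min / OT 0 h 0 min.
Totals: regular 24 h 6 min, overtime 0 h 0 min.

Regular 24.10 hours, overtime 0.00 hours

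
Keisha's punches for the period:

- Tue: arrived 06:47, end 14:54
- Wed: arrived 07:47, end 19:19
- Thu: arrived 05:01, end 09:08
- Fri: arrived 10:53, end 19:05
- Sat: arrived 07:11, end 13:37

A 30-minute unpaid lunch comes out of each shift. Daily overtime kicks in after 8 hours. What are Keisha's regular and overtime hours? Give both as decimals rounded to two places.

Regular 32.87 hours, overtime 3.03 hours

Tue: 06:47–14:54 = 8 h 7 min; less 30 min break → 7 h 37 min
Wed: 07:47–19:19 = 11 h 32 min; less 30 min break → 11 h 2 min
Thu: 05:01–09:08 = 4 h 7 min; less 30 min break → 3 h 37 min
Fri: 10:53–19:05 = 8 h 12 min; less 30 min break → 7 h 42 min
Sat: 07:11–13:37 = 6 h 26 min; less 30 min break → 5 h 56 min
Tue reg 7 h 37 min / OT 0 h 0 min; Wed reg 8 h 0 min / OT 3 h 2 min; Thu reg 3 h 37 min / OT 0 h 0 min; Fri reg 7 h 42 min / OT 0 h 0 min; Sat reg 5 h 56 min / OT 0 h 0 min.
Totals: regular 32 h 52 min, overtime 3 h 2 min.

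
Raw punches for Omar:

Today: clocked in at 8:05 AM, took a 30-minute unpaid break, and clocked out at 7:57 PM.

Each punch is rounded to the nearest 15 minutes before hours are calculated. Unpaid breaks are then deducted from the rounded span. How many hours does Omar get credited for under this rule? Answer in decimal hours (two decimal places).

11.50 hours

Today: in 8:05 AM→8:00 AM, out 7:57 PM→8:00 PM; 12 h 0 min − 30 min = 11 h 30 min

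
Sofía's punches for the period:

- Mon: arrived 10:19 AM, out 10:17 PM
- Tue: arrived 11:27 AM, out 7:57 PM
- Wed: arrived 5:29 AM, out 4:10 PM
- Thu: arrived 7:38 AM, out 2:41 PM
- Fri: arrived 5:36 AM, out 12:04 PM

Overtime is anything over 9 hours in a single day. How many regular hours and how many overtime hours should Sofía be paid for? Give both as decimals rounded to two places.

Regular 40.02 hours, overtime 4.65 hours

Mon: 10:19 AM–10:17 PM = 11 h 58 min
Tue: 11:27 AM–7:57 PM = 8 h 30 min
Wed: 5:29 AM–4:10 PM = 10 h 41 min
Thu: 7:38 AM–2:41 PM = 7 h 3 min
Fri: 5:36 AM–12:04 PM = 6 h 28 min
Mon reg 9 h 0 min / OT 2 h 58 min; Tue reg 8 h 30 min / OT 0 h 0 min; Wed reg 9 h 0 min / OT 1 h 41 min; Thu reg 7 h 3 min / OT 0 h 0 min; Fri reg 6 h 28 min / OT 0 h 0 min.
Totals: regular 40 h 1 min, overtime 4 h 39 min.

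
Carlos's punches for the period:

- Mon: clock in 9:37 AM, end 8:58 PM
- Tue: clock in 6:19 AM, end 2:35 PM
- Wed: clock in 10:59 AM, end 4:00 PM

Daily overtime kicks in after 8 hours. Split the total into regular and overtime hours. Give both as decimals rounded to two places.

Regular 21.02 hours, overtime 3.62 hours

Mon: 9:37 AM–8:58 PM = 11 h 21 min
Tue: 6:19 AM–2:35 PM = 8 h 16 min
Wed: 10:59 AM–4:00 PM = 5 h 1 min
Mon reg 8 h 0 min / OT 3 h 21 min; Tue reg 8 h 0 min / OT 0 h 16 min; Wed reg 5 h 1 min / OT 0 h 0 min.
Totals: regular 21 h 1 min, overtime 3 h 37 min.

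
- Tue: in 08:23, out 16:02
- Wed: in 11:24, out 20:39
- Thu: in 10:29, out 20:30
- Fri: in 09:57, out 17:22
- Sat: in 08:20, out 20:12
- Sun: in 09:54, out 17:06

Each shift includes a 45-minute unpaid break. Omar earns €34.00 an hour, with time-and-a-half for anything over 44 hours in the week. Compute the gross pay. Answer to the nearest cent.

Tue: 08:23–16:02 = 7 h 39 min; less 45 min break → 6 h 54 min
Wed: 11:24–20:39 = 9 h 15 min; less 45 min break → 8 h 30 min
Thu: 10:29–20:30 = 10 h 1 min; less 45 min break → 9 h 16 min
Fri: 09:57–17:22 = 7 h 25 min; less 45 min break → 6 h 40 min
Sat: 08:20–20:12 = 11 h 52 min; less 45 min break → 11 h 7 min
Sun: 09:54–17:06 = 7 h 12 min; less 45 min break → 6 h 27 min
Total worked: 48 h 54 min = 2934 min.
Regular 44 h 0 min = 2640 min at €34.00/h; overtime 4 h 54 min = 294 min at €51.00/h.
Pay = (2640 × €34.00 + 294 × €51.00) ÷ 60 = €1745.90.

€1745.90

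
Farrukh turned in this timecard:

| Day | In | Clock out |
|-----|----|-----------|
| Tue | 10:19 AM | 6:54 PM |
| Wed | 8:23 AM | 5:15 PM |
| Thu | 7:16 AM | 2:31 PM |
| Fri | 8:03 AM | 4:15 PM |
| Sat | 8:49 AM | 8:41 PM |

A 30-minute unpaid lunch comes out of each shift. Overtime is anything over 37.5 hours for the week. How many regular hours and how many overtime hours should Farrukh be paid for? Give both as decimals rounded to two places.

Tue: 10:19 AM–6:54 PM = 8 h 35 min; less 30 min break → 8 h 5 min
Wed: 8:23 AM–5:15 PM = 8 h 52 min; less 30 min break → 8 h 22 min
Thu: 7:16 AM–2:31 PM = 7 h 15 min; less 30 min break → 6 h 45 min
Fri: 8:03 AM–4:15 PM = 8 h 12 min; less 30 min break → 7 h 42 min
Sat: 8:49 AM–8:41 PM = 11 h 52 min; less 30 min break → 11 h 22 min
Total worked: 42 h 16 min = 42.27 h.
Threshold 37.5 h → overtime 4 h 46 min, regular 37 h 30 min.

Regular 37.50 hours, overtime 4.77 hours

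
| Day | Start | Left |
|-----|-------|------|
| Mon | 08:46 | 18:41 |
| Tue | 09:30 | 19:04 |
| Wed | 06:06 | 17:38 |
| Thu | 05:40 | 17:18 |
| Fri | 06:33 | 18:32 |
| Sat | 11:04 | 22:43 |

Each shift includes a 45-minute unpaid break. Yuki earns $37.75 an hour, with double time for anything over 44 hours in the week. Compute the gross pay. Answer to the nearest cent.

$3003.64

Mon: 08:46–18:41 = 9 h 55 min; less 45 min break → 9 h 10 min
Tue: 09:30–19:04 = 9 h 34 min; less 45 min break → 8 h 49 min
Wed: 06:06–17:38 = 11 h 32 min; less 45 min break → 10 h 47 min
Thu: 05:40–17:18 = 11 h 38 min; less 45 min break → 10 h 53 min
Fri: 06:33–18:32 = 11 h 59 min; less 45 min break → 11 h 14 min
Sat: 11:04–22:43 = 11 h 39 min; less 45 min break → 10 h 54 min
Total worked: 61 h 47 min = 3707 min.
Regular 44 h 0 min = 2640 min at $37.75/h; overtime 17 h 47 min = 1067 min at $75.50/h.
Pay = (2640 × $37.75 + 1067 × $75.50) ÷ 60 = $3003.64.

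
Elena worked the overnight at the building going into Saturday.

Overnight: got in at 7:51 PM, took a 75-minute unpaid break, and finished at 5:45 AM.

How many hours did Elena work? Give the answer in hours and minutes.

8 h 39 min

Overnight: 7:51 PM → midnight = 4 h 9 min; midnight → 5:45 AM = 5 h 45 min; span 9 h 54 min; less 75 min break → 8 h 39 min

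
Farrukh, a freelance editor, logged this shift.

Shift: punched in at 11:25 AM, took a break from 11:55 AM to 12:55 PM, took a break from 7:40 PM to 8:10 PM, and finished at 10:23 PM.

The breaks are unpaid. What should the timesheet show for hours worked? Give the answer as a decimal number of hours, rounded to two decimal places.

Shift: 11:25 AM–10:23 PM = 10 h 58 min; less 90 min break → 9 h 28 min

9.47 hours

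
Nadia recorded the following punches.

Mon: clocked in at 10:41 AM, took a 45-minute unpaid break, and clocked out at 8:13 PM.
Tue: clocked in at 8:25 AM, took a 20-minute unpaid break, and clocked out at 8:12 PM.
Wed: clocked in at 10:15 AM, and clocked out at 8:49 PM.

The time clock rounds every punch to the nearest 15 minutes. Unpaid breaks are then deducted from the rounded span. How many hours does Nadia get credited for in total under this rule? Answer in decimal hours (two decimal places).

30.67 hours

Mon: in 10:41 AM→10:45 AM, out 8:13 PM→8:15 PM; 9 h 30 min − 45 min = 8 h 45 min
Tue: in 8:25 AM→8:30 AM, out 8:12 PM→8:15 PM; 11 h 45 min − 20 min = 11 h 25 min
Wed: in 10:15 AM→10:15 AM, out 8:49 PM→8:45 PM; 10 h 30 min
Total credited: 30 h 40 min.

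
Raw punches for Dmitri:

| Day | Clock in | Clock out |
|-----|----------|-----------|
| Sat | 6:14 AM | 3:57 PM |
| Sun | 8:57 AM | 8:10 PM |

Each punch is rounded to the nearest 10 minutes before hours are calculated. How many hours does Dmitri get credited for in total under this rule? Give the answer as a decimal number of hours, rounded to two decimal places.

Sat: in 6:14 AM→6:10 AM, out 3:57 PM→4:00 PM; 9 h 50 min
Sun: in 8:57 AM→9:00 AM, out 8:10 PM→8:10 PM; 11 h 10 min
Total credited: 21 h 0 min.

21.00 hours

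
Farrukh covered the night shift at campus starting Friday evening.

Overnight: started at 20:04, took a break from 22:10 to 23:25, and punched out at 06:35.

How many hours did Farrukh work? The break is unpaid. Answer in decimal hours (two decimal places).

Overnight: 20:04 → midnight = 3 h 56 min; midnight → 06:35 = 6 h 35 min; span 10 h 31 min; less 75 min break → 9 h 16 min

9.27 hours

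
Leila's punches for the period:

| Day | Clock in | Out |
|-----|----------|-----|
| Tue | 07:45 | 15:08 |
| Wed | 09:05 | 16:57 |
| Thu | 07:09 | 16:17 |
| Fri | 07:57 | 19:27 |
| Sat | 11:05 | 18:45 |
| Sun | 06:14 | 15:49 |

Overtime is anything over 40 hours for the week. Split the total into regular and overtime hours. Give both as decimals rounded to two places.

Regular 40.00 hours, overtime 13.13 hours

Tue: 07:45–15:08 = 7 h 23 min
Wed: 09:05–16:57 = 7 h 52 min
Thu: 07:09–16:17 = 9 h 8 min
Fri: 07:57–19:27 = 11 h 30 min
Sat: 11:05–18:45 = 7 h 40 min
Sun: 06:14–15:49 = 9 h 35 min
Total worked: 53 h 8 min = 53.13 h.
Threshold 40 h → overtime 13 h 8 min, regular 40 h 0 min.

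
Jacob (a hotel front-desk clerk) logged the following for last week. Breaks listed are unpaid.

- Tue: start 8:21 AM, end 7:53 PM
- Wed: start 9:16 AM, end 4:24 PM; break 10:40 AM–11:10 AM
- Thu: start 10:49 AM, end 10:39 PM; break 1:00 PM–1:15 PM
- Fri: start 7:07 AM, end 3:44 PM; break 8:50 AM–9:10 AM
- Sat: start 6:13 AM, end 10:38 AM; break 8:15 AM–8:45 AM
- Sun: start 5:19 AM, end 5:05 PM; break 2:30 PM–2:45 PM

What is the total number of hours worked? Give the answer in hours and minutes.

Tue: 8:21 AM–7:53 PM = 11 h 32 min
Wed: 9:16 AM–4:24 PM = 7 h 8 min; less 30 min break → 6 h 38 min
Thu: 10:49 AM–10:39 PM = 11 h 50 min; less 15 min break → 11 h 35 min
Fri: 7:07 AM–3:44 PM = 8 h 37 min; less 20 min break → 8 h 17 min
Sat: 6:13 AM–10:38 AM = 4 h 25 min; less 30 min break → 3 h 55 min
Sun: 5:19 AM–5:05 PM = 11 h 46 min; less 15 min break → 11 h 31 min
Total: 11 h 32 min + 6 h 38 min + 11 h 35 min + 8 h 17 min + 3 h 55 min + 11 h 31 min = 53 h 28 min.

53 h 28 min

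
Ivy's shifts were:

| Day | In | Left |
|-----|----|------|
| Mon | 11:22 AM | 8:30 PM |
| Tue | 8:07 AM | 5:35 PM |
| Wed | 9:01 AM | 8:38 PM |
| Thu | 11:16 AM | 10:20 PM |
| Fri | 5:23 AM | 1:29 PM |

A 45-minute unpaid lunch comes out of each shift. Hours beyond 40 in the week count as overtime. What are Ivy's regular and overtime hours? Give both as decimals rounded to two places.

Mon: 11:22 AM–8:30 PM = 9 h 8 min; less 45 min break → 8 h 23 min
Tue: 8:07 AM–5:35 PM = 9 h 28 min; less 45 min break → 8 h 43 min
Wed: 9:01 AM–8:38 PM = 11 h 37 min; less 45 min break → 10 h 52 min
Thu: 11:16 AM–10:20 PM = 11 h 4 min; less 45 min break → 10 h 19 min
Fri: 5:23 AM–1:29 PM = 8 h 6 min; less 45 min break → 7 h 21 min
Total worked: 45 h 38 min = 45.63 h.
Threshold 40 h → overtime 5 h 38 min, regular 40 h 0 min.

Regular 40.00 hours, overtime 5.63 hours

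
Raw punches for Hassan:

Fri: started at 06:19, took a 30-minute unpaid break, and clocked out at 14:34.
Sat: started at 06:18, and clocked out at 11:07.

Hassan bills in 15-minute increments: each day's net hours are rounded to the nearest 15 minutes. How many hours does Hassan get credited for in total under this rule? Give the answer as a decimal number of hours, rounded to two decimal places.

12.50 hours

Fri: 06:19–14:34 = 8 h 15 min − 30 min = 7 h 45 min → rounds to 7 h 45 min
Sat: 06:18–11:07 = 4 h 49 min → rounds to 4 h 45 min
Total credited: 12 h 30 min.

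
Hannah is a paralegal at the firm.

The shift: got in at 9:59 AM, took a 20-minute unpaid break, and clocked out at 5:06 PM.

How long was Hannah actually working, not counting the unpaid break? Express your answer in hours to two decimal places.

6.78 hours

The shift: 9:59 AM–5:06 PM = 7 h 7 min; less 20 min break → 6 h 47 min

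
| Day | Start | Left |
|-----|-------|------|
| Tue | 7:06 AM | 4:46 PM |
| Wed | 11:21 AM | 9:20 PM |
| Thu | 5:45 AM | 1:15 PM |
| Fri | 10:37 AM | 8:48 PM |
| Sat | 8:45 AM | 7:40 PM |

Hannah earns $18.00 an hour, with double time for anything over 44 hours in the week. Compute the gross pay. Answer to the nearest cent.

$945.00

Tue: 7:06 AM–4:46 PM = 9 h 40 min
Wed: 11:21 AM–9:20 PM = 9 h 59 min
Thu: 5:45 AM–1:15 PM = 7 h 30 min
Fri: 10:37 AM–8:48 PM = 10 h 11 min
Sat: 8:45 AM–7:40 PM = 10 h 55 min
Total worked: 48 h 15 min = 2895 min.
Regular 44 h 0 min = 2640 min at $18.00/h; overtime 4 h 15 min = 255 min at $36.00/h.
Pay = (2640 × $18.00 + 255 × $36.00) ÷ 60 = $945.00.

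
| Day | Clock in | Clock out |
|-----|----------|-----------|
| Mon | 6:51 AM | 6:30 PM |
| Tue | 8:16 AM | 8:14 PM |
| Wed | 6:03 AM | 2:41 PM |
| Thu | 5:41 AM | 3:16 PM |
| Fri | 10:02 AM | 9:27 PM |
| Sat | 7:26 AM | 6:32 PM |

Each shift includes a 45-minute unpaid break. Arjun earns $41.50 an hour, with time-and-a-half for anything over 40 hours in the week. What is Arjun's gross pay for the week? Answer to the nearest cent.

Mon: 6:51 AM–6:30 PM = 11 h 39 min; less 45 min break → 10 h 54 min
Tue: 8:16 AM–8:14 PM = 11 h 58 min; less 45 min break → 11 h 13 min
Wed: 6:03 AM–2:41 PM = 8 h 38 min; less 45 min break → 7 h 53 min
Thu: 5:41 AM–3:16 PM = 9 h 35 min; less 45 min break → 8 h 50 min
Fri: 10:02 AM–9:27 PM = 11 h 25 min; less 45 min break → 10 h 40 min
Sat: 7:26 AM–6:32 PM = 11 h 6 min; less 45 min break → 10 h 21 min
Total worked: 59 h 51 min = 3591 min.
Regular 40 h 0 min = 2400 min at $41.50/h; overtime 19 h 51 min = 1191 min at $62.25/h.
Pay = (2400 × $41.50 + 1191 × $62.25) ÷ 60 = $2895.66.

$2895.66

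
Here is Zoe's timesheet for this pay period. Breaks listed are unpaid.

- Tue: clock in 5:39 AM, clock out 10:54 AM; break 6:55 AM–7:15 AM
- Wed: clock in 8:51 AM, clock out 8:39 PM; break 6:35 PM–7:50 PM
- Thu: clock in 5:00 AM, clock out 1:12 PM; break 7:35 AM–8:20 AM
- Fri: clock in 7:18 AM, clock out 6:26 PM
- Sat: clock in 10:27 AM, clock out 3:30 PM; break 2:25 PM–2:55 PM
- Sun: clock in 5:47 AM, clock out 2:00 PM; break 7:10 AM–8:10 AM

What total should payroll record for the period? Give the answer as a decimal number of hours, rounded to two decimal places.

Tue: 5:39 AM–10:54 AM = 5 h 15 min; less 20 min break → 4 h 55 min
Wed: 8:51 AM–8:39 PM = 11 h 48 min; less 75 min break → 10 h 33 min
Thu: 5:00 AM–1:12 PM = 8 h 12 min; less 45 min break → 7 h 27 min
Fri: 7:18 AM–6:26 PM = 11 h 8 min
Sat: 10:27 AM–3:30 PM = 5 h 3 min; less 30 min break → 4 h 33 min
Sun: 5:47 AM–2:00 PM = 8 h 13 min; less 60 min break → 7 h 13 min
Total: 4 h 55 min + 10 h 33 min + 7 h 27 min + 11 h 8 min + 4 h 33 min + 7 h 13 min = 45 h 49 min.

45.82 hours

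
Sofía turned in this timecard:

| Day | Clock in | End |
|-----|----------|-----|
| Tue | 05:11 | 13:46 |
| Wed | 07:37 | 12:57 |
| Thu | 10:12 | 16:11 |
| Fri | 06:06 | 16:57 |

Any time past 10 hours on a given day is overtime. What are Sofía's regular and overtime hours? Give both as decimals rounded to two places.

Regular 29.90 hours, overtime 0.85 hours

Tue: 05:11–13:46 = 8 h 35 min
Wed: 07:37–12:57 = 5 h 20 min
Thu: 10:12–16:11 = 5 h 59 min
Fri: 06:06–16:57 = 10 h 51 min
Tue reg 8 h 35 min / OT 0 h 0 min; Wed reg 5 h 20 min / OT 0 h 0 min; Thu reg 5 h 59 min / OT 0 h 0 min; Fri reg 10 h 0 min / OT 0 h 51 min.
Totals: regular 29 h 54 min, overtime 0 h 51 min.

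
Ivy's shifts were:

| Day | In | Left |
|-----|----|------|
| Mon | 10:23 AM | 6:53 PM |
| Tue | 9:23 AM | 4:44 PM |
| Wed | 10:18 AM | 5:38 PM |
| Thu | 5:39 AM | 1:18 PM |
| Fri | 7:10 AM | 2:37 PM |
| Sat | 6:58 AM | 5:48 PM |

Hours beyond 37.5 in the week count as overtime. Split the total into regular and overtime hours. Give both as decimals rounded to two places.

Mon: 10:23 AM–6:53 PM = 8 h 30 min
Tue: 9:23 AM–4:44 PM = 7 h 21 min
Wed: 10:18 AM–5:38 PM = 7 h 20 min
Thu: 5:39 AM–1:18 PM = 7 h 39 min
Fri: 7:10 AM–2:37 PM = 7 h 27 min
Sat: 6:58 AM–5:48 PM = 10 h 50 min
Total worked: 49 h 7 min = 49.12 h.
Threshold 37.5 h → overtime 11 h 37 min, regular 37 h 30 min.

Regular 37.50 hours, overtime 11.62 hours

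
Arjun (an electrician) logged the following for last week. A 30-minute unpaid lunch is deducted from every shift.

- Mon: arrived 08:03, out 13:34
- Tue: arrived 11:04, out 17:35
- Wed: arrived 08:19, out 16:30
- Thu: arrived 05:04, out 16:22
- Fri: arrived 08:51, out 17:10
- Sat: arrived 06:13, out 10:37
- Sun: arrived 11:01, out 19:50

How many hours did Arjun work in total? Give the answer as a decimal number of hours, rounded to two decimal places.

49.55 hours

Mon: 08:03–13:34 = 5 h 31 min; less 30 min break → 5 h 1 min
Tue: 11:04–17:35 = 6 h 31 min; less 30 min break → 6 h 1 min
Wed: 08:19–16:30 = 8 h 11 min; less 30 min break → 7 h 41 min
Thu: 05:04–16:22 = 11 h 18 min; less 30 min break → 10 h 48 min
Fri: 08:51–17:10 = 8 h 19 min; less 30 min break → 7 h 49 min
Sat: 06:13–10:37 = 4 h 24 min; less 30 min break → 3 h 54 min
Sun: 11:01–19:50 = 8 h 49 min; less 30 min break → 8 h 19 min
Total: 5 h 1 min + 6 h 1 min + 7 h 41 min + 10 h 48 min + 7 h 49 min + 3 h 54 min + 8 h 19 min = 49 h 33 min.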